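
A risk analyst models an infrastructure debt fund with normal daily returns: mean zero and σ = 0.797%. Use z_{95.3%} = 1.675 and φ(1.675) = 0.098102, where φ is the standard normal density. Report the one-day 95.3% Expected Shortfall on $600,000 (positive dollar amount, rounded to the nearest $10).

Tail multiplier: φ(z)/(1−α) = 0.098102 / 0.047 = 2.087.
ES = 0.797% × 2.087 = 1.663%.
On $600,000: 0.01663 × $600,000 = $9,978.

$9,980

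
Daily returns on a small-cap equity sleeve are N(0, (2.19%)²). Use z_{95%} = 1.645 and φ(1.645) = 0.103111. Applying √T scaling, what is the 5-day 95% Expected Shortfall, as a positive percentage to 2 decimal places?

σ_{5d} = 2.19% × √5 = 4.897%.
ES multiplier = φ(z)/(1−α) = 0.103111/0.05 = 2.062.
ES = 4.897% × 2.062 = 10.098%.

10.10%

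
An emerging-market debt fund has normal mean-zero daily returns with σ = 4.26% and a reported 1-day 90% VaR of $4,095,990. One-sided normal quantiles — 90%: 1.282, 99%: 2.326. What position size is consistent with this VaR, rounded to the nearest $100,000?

$75,000,000

VaR as a fraction of value: z·σ = 1.282 × 4.26% = 5.46132%.
Position = $4,095,990 / 0.0546132 = $75,000,000.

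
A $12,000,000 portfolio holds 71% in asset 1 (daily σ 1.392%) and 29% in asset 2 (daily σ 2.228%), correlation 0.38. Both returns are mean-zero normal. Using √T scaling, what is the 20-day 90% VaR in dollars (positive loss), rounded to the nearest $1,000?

$943,000

σ_p = √(0.71²·1.392² + 0.29²·2.228² + 2·0.38·0.71·0.29·1.392·2.228) = 1.371%.
σ_{20d} = 1.371% × √20 = 6.131%.
z(90%) = 1.282.
VaR = 1.282 × 6.131% = 7.860%; on $12,000,000 that is $943,200.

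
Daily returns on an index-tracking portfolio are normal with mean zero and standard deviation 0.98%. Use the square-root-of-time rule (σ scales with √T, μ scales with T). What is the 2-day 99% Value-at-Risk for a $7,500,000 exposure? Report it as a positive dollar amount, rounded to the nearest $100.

At 99%, z = 2.326.
σ_{2d} = 0.98% × √2 = 1.386%.
VaR = 2.326 × 1.386% = 3.224%.
On $7,500,000: 0.03224 × $7,500,000 = $241,800.

$241,800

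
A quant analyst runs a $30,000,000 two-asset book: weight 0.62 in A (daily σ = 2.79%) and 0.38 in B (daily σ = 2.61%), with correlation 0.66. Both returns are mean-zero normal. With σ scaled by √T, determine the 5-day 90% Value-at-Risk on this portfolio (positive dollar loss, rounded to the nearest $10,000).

$2,150,000

σ_p = √(0.62²·2.79² + 0.38²·2.61² + 2·0.66·0.62·0.38·2.79·2.61) = 2.498%.
σ_{5d} = 2.498% × √5 = 5.586%.
z(90%) = 1.282.
VaR = 1.282 × 5.586% = 7.161%; on $30,000,000 that is $2,148,300.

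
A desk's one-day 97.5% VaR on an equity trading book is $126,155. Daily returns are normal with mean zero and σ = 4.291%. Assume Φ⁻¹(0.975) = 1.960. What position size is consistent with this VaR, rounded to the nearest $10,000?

VaR as a fraction of value: z·σ = 1.960 × 4.291% = 8.41036%.
Position = $126,155 / 0.0841036 = $1,499,995.

$1,500,000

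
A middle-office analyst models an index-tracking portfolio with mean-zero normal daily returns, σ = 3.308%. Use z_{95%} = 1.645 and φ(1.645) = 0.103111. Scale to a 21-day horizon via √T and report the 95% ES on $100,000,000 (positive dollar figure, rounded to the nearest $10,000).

$31,260,000

σ_{21d} = 3.308% × √21 = 15.159%.
ES multiplier = φ(z)/(1−α) = 0.103111/0.05 = 2.062.
ES = 15.159% × 2.062 = 31.258%; on $100,000,000: $31,258,000.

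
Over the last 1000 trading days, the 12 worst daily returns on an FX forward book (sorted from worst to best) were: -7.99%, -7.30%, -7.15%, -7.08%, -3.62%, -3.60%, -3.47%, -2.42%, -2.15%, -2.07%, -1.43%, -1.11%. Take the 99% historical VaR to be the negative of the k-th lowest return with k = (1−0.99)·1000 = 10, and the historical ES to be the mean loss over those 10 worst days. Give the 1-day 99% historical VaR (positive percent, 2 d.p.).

k = 10; the 10th lowest return is -2.07%, so VaR = 2.07%.

2.07%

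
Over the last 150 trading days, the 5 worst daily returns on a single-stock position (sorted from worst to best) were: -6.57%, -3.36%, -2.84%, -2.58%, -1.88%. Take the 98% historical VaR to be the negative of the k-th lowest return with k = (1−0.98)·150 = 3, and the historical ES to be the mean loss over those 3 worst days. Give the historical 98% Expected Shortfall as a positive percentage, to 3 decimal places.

The 3 worst returns sum to -12.77%.
ES = −(-12.77%) / 3 = 4.2566…% ≈ 4.257%.

4.257%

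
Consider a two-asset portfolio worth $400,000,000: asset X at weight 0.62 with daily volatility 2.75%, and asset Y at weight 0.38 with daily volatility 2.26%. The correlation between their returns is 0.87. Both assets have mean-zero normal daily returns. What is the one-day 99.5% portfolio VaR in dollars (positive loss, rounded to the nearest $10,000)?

$25,640,000

σ_p² = 0.62²·2.75² + 0.38²·2.26² + 2·0.87·0.62·0.38·2.75·2.26 = 6.1924 (%²).
σ_p = √6.1924 = 2.488%.
At 99.5%, z = 2.576.
VaR = 2.576 × 2.488% = 6.409%; on $400,000,000 that is $25,636,000.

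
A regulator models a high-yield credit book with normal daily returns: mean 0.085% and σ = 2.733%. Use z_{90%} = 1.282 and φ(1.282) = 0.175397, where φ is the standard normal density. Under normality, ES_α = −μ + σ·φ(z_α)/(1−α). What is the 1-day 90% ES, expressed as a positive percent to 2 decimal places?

4.71%

Tail multiplier: φ(z)/(1−α) = 0.175397 / 0.1 = 1.754.
ES = −(0.085%) + 2.733% × 1.754 = 4.709%.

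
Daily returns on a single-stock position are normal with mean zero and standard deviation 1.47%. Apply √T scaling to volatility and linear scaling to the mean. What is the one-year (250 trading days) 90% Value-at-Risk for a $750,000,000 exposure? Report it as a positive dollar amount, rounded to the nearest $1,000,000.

At 90%, z = 1.282.
σ_{250d} = 1.47% × √250 = 23.243%.
VaR = 1.282 × 23.243% = 29.798%.
On $750,000,000: 0.29798 × $750,000,000 = $223,485,000.

$223,000,000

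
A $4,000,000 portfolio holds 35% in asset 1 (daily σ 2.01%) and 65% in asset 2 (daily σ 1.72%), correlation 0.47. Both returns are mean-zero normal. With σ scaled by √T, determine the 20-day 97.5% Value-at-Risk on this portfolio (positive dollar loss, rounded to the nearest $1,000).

$553,000

σ_p = √(0.35²·2.01² + 0.65²·1.72² + 2·0.47·0.35·0.65·2.01·1.72) = 1.576%.
σ_{20d} = 1.576% × √20 = 7.048%.
z(97.5%) = 1.960.
VaR = 1.960 × 7.048% = 13.814%; on $4,000,000 that is $552,560.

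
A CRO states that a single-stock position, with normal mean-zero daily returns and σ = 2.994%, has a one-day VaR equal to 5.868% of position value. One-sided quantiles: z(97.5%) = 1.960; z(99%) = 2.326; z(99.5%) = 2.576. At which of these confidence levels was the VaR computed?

97.5%

Implied z = VaR/σ = 5.868 / 2.994 = 1.960.
This matches z(97.5%) = 1.960.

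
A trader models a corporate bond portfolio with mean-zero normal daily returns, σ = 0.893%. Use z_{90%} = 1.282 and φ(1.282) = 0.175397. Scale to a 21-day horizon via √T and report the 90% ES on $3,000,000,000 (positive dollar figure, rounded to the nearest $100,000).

$215,300,000

σ_{21d} = 0.893% × √21 = 4.092%.
ES multiplier = φ(z)/(1−α) = 0.175397/0.1 = 1.754.
ES = 4.092% × 1.754 = 7.177%; on $3,000,000,000: $215,310,000.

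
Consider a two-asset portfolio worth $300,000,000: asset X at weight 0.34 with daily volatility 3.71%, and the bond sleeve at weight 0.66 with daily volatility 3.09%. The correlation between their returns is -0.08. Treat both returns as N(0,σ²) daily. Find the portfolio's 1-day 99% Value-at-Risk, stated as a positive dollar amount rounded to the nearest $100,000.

$16,100,000

σ_p² = 0.34²·3.71² + 0.66²·3.09² + 2·-0.08·0.34·0.66·3.71·3.09 = 5.3387 (%²).
σ_p = √5.3387 = 2.311%.
At 99%, z = 2.326.
VaR = 2.326 × 2.311% = 5.375%; on $300,000,000 that is $16,125,000.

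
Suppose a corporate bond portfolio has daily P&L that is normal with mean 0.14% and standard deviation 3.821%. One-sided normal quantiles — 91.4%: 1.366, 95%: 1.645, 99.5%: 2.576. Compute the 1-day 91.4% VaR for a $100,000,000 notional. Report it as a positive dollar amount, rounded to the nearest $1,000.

$5,079,000

VaR = −μ + z·σ = −(0.14%) + 1.366 × 3.821% = 5.079%.
On $100,000,000: 0.05079 × $100,000,000 = $5,079,000.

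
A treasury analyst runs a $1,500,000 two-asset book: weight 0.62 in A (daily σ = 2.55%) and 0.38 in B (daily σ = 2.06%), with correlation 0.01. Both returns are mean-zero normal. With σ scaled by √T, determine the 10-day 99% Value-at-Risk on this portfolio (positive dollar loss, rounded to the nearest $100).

$195,400

σ_p = √(0.62²·2.55² + 0.38²·2.06² + 2·0.01·0.62·0.38·2.55·2.06) = 1.771%.
σ_{10d} = 1.771% × √10 = 5.600%.
z(99%) = 2.326.
VaR = 2.326 × 5.600% = 13.026%; on $1,500,000 that is $195,390.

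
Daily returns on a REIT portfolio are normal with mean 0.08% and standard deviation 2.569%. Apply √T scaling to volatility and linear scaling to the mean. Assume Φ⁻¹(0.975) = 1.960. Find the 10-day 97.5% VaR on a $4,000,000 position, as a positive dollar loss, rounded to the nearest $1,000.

σ_{10d} = 2.569% × √10 = 8.124%; μ_{10d} = 10 × 0.08% = 0.800%.
VaR = −(0.800%) + 1.960 × 8.124% = 15.123%.
On $4,000,000: 0.15123 × $4,000,000 = $604,920.

$605,000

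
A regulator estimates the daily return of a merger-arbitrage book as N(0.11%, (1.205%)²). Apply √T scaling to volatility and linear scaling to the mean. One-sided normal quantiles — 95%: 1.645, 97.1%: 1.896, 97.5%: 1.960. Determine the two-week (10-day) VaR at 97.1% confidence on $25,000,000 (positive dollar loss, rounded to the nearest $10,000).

σ_{10d} = 1.205% × √10 = 3.811%; μ_{10d} = 10 × 0.11% = 1.100%.
VaR = −(1.100%) + 1.896 × 3.811% = 6.126%.
On $25,000,000: 0.06126 × $25,000,000 = $1,531,500.

$1,530,000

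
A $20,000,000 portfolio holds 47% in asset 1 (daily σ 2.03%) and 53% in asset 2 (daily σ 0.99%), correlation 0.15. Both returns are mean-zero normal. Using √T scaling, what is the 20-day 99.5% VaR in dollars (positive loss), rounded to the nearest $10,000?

σ_p = √(0.47²·2.03² + 0.53²·0.99² + 2·0.15·0.47·0.53·2.03·0.99) = 1.156%.
σ_{20d} = 1.156% × √20 = 5.170%.
z(99.5%) = 2.576.
VaR = 2.576 × 5.170% = 13.318%; on $20,000,000 that is $2,663,600.

$2,660,000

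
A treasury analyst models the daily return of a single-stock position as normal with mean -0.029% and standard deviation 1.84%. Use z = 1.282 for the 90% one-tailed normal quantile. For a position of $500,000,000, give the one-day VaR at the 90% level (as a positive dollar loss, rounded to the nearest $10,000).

VaR = −μ + z·σ = −(-0.029%) + 1.282 × 1.84% = 2.388%.
On $500,000,000: 0.02388 × $500,000,000 = $11,940,000.

$11,940,000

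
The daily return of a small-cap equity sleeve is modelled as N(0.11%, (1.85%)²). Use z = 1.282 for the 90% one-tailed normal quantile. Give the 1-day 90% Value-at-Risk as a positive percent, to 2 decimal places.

VaR = −μ + z·σ = −(0.11%) + 1.282 × 1.85% = 2.262%.

2.26%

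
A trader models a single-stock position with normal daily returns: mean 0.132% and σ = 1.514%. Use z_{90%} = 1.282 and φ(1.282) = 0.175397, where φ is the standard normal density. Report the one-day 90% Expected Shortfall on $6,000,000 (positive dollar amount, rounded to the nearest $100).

Tail multiplier: φ(z)/(1−α) = 0.175397 / 0.1 = 1.754.
ES = −(0.132%) + 1.514% × 1.754 = 2.524%.
On $6,000,000: 0.02524 × $6,000,000 = $151,440.

$151,400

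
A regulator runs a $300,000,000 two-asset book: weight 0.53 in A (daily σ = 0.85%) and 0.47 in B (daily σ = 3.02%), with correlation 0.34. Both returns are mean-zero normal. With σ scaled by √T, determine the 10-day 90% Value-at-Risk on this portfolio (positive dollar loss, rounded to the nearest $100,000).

σ_p = √(0.53²·0.85² + 0.47²·3.02² + 2·0.34·0.53·0.47·0.85·3.02) = 1.629%.
σ_{10d} = 1.629% × √10 = 5.151%.
z(90%) = 1.282.
VaR = 1.282 × 5.151% = 6.604%; on $300,000,000 that is $19,812,000.

$19,800,000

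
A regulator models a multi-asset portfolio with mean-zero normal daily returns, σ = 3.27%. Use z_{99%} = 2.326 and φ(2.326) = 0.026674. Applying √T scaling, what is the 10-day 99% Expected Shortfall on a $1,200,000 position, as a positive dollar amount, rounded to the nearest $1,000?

$331,000

σ_{10d} = 3.27% × √10 = 10.341%.
ES multiplier = φ(z)/(1−α) = 0.026674/0.01 = 2.667.
ES = 10.341% × 2.667 = 27.579%; on $1,200,000: $330,948.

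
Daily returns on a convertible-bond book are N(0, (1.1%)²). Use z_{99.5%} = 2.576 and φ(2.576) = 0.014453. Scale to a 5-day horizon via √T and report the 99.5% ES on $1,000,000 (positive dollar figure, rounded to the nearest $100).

σ_{5d} = 1.1% × √5 = 2.460%.
ES multiplier = φ(z)/(1−α) = 0.014453/0.005 = 2.891.
ES = 2.460% × 2.891 = 7.112%; on $1,000,000: $71,120.

$71,100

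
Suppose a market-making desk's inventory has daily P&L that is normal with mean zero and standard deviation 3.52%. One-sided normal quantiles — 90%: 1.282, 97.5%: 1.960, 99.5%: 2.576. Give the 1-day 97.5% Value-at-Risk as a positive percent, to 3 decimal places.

6.899%

VaR = z·σ = 1.960 × 3.52% = 6.899%.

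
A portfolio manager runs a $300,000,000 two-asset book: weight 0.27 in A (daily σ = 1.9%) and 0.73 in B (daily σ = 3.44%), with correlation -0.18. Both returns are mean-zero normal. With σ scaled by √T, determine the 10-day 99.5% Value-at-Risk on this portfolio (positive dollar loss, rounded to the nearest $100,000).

σ_p = √(0.27²·1.9² + 0.73²·3.44² + 2·-0.18·0.27·0.73·1.9·3.44) = 2.471%.
σ_{10d} = 2.471% × √10 = 7.814%.
z(99.5%) = 2.576.
VaR = 2.576 × 7.814% = 20.129%; on $300,000,000 that is $60,387,000.

$60,400,000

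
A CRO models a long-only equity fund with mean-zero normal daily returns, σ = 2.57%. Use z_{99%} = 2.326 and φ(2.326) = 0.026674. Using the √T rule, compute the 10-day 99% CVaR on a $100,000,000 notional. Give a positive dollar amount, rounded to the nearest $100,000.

σ_{10d} = 2.57% × √10 = 8.127%.
ES multiplier = φ(z)/(1−α) = 0.026674/0.01 = 2.667.
ES = 8.127% × 2.667 = 21.675%; on $100,000,000: $21,675,000.

$21,700,000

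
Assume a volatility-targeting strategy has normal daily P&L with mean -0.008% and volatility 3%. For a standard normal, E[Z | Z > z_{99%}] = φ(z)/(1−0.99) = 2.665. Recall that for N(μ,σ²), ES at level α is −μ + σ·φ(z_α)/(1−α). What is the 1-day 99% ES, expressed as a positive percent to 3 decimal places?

8.003%

ES = −(-0.008%) + 3% × 2.665 = 8.003%.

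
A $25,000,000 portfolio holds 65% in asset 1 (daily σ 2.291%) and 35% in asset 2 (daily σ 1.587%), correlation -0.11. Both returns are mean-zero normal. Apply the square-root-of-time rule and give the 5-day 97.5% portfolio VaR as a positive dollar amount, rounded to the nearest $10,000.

σ_p = √(0.65²·2.291² + 0.35²·1.587² + 2·-0.11·0.65·0.35·2.291·1.587) = 1.531%.
σ_{5d} = 1.531% × √5 = 3.423%.
z(97.5%) = 1.960.
VaR = 1.960 × 3.423% = 6.709%; on $25,000,000 that is $1,677,250.

$1,680,000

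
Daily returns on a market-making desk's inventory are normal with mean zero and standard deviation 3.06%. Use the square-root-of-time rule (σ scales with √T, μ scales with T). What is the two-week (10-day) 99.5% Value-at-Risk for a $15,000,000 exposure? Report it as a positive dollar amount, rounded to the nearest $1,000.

$3,739,000

At 99.5%, z = 2.576.
σ_{10d} = 3.06% × √10 = 9.677%.
VaR = 2.576 × 9.677% = 24.928%.
On $15,000,000: 0.24928 × $15,000,000 = $3,739,200.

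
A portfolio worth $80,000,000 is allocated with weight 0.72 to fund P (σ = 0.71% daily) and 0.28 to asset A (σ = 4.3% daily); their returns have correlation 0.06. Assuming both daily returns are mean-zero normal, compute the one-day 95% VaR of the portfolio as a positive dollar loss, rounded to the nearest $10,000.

$1,760,000

σ_p² = 0.72²·0.71² + 0.28²·4.3² + 2·0.06·0.72·0.28·0.71·4.3 = 1.7848 (%²).
σ_p = √1.7848 = 1.336%.
At 95%, z = 1.645.
VaR = 1.645 × 1.336% = 2.198%; on $80,000,000 that is $1,758,400.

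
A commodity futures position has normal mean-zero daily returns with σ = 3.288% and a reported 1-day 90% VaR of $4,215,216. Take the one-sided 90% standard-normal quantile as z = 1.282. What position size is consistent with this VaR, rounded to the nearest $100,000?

$100,000,000

VaR as a fraction of value: z·σ = 1.282 × 3.288% = 4.21522%.
Position = $4,215,216 / 0.0421522 = $100,000,000.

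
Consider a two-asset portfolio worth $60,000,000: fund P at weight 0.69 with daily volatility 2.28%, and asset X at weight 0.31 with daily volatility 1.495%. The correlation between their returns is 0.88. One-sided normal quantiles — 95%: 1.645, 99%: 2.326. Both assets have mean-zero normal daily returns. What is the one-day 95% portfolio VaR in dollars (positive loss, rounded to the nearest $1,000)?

σ_p² = 0.69²·2.28² + 0.31²·1.495² + 2·0.88·0.69·0.31·2.28·1.495 = 3.9730 (%²).
σ_p = √3.9730 = 1.993%.
VaR = 1.645 × 1.993% = 3.278%; on $60,000,000 that is $1,966,800.

$1,967,000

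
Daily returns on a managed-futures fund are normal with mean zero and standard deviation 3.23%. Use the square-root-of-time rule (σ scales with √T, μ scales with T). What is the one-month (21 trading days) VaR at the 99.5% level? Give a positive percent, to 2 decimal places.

At 99.5%, z = 2.576.
σ_{21d} = 3.23% × √21 = 14.802%.
VaR = 2.576 × 14.802% = 38.130%.

38.13%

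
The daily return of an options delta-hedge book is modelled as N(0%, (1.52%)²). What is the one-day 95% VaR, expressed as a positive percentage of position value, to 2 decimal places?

2.50%

At 95% one-sided, z = 1.645.
VaR = z·σ = 1.645 × 1.52% = 2.500%.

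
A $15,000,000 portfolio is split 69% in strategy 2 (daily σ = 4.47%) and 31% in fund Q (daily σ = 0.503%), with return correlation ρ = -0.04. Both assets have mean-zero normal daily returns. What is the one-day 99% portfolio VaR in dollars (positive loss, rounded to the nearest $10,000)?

σ_p² = 0.69²·4.47² + 0.31²·0.503² + 2·-0.04·0.69·0.31·4.47·0.503 = 9.4987 (%²).
σ_p = √9.4987 = 3.082%.
At 99%, z = 2.326.
VaR = 2.326 × 3.082% = 7.169%; on $15,000,000 that is $1,075,350.

$1,080,000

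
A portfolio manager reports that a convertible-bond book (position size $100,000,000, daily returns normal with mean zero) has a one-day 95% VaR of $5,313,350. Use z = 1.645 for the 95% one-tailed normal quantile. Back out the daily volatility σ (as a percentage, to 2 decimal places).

VaR as a fraction: $5,313,350 / $100,000,000 = 5.313%.
σ = VaR / z = 5.313% / 1.645 = 3.230%.

3.23%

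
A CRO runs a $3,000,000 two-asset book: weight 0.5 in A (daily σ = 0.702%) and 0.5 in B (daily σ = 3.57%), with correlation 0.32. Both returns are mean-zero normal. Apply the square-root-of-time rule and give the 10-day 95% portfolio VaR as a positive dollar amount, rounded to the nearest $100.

σ_p = √(0.5²·0.702² + 0.5²·3.57² + 2·0.32·0.5·0.5·0.702·3.57) = 1.926%.
σ_{10d} = 1.926% × √10 = 6.091%.
z(95%) = 1.645.
VaR = 1.645 × 6.091% = 10.020%; on $3,000,000 that is $300,600.

$300,600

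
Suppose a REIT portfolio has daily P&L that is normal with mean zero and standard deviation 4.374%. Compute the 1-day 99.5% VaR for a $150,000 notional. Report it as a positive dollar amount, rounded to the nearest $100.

$16,900

At 99.5% one-sided, z = 2.576.
VaR = z·σ = 2.576 × 4.374% = 11.267%.
On $150,000: 0.11267 × $150,000 = $16,900.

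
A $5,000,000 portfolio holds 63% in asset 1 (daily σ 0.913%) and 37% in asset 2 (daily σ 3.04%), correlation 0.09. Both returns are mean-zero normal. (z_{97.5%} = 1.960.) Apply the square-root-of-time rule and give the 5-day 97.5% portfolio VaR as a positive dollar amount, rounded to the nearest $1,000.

σ_p = √(0.63²·0.913² + 0.37²·3.04² + 2·0.09·0.63·0.37·0.913·3.04) = 1.309%.
σ_{5d} = 1.309% × √5 = 2.927%.
VaR = 1.960 × 2.927% = 5.737%; on $5,000,000 that is $286,850.

$287,000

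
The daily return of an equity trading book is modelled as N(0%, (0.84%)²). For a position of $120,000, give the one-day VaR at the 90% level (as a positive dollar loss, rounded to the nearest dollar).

At 90% one-sided, z = 1.282.
VaR = z·σ = 1.282 × 0.84% = 1.077%.
On $120,000: 0.01077 × $120,000 = $1,292.

$1,292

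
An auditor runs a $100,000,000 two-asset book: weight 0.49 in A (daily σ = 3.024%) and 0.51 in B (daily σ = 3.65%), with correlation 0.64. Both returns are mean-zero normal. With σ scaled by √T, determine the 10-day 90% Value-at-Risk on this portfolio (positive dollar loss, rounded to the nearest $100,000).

σ_p = √(0.49²·3.024² + 0.51²·3.65² + 2·0.64·0.49·0.51·3.024·3.65) = 3.032%.
σ_{10d} = 3.032% × √10 = 9.588%.
z(90%) = 1.282.
VaR = 1.282 × 9.588% = 12.292%; on $100,000,000 that is $12,292,000.

$12,300,000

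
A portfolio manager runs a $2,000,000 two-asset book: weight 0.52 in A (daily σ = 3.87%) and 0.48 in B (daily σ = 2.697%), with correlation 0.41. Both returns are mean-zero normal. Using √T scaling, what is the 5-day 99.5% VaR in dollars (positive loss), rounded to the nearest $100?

σ_p = √(0.52²·3.87² + 0.48²·2.697² + 2·0.41·0.52·0.48·3.87·2.697) = 2.804%.
σ_{5d} = 2.804% × √5 = 6.270%.
z(99.5%) = 2.576.
VaR = 2.576 × 6.270% = 16.152%; on $2,000,000 that is $323,040.

$323,000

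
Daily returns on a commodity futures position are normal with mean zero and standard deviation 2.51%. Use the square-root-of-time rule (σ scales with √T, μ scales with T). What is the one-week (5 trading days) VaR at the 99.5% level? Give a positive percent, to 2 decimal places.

14.46%

At 99.5%, z = 2.576.
σ_{5d} = 2.51% × √5 = 5.613%.
VaR = 2.576 × 5.613% = 14.459%.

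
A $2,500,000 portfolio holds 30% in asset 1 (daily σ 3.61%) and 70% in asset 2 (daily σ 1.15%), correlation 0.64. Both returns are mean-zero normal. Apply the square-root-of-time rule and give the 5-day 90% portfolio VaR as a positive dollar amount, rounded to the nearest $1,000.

σ_p = √(0.3²·3.61² + 0.7²·1.15² + 2·0.64·0.3·0.7·3.61·1.15) = 1.714%.
σ_{5d} = 1.714% × √5 = 3.833%.
z(90%) = 1.282.
VaR = 1.282 × 3.833% = 4.914%; on $2,500,000 that is $122,850.

$123,000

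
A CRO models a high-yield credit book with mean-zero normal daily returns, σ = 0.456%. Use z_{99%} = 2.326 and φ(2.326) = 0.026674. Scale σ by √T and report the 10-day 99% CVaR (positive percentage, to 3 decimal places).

σ_{10d} = 0.456% × √10 = 1.442%.
ES multiplier = φ(z)/(1−α) = 0.026674/0.01 = 2.667.
ES = 1.442% × 2.667 = 3.846%.

3.846%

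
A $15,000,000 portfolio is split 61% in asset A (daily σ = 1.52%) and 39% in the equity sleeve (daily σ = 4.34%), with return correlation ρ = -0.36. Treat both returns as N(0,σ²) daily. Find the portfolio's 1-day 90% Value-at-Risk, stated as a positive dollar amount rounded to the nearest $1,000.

$310,000

σ_p² = 0.61²·1.52² + 0.39²·4.34² + 2·-0.36·0.61·0.39·1.52·4.34 = 2.5946 (%²).
σ_p = √2.5946 = 1.611%.
At 90%, z = 1.282.
VaR = 1.282 × 1.611% = 2.065%; on $15,000,000 that is $309,750.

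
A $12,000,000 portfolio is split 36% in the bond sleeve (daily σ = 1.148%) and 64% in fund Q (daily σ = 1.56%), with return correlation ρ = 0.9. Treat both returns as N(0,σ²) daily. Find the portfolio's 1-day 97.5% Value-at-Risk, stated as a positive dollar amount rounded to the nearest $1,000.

σ_p² = 0.36²·1.148² + 0.64²·1.56² + 2·0.9·0.36·0.64·1.148·1.56 = 1.9103 (%²).
σ_p = √1.9103 = 1.382%.
At 97.5%, z = 1.960.
VaR = 1.960 × 1.382% = 2.709%; on $12,000,000 that is $325,080.

$325,000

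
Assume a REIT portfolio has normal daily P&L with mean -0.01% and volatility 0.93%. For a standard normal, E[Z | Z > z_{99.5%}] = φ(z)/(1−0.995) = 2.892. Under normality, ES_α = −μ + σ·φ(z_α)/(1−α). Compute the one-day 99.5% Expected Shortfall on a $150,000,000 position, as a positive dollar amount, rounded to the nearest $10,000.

$4,050,000

ES = −(-0.01%) + 0.93% × 2.892 = 2.700%.
On $150,000,000: 0.02700 × $150,000,000 = $4,050,000.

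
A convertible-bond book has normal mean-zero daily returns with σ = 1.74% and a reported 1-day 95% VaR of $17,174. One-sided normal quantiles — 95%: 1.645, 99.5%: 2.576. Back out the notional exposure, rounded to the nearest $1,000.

$600,000

VaR as a fraction of value: z·σ = 1.645 × 1.74% = 2.8623%.
Position = $17,174 / 0.028623 = $600,007.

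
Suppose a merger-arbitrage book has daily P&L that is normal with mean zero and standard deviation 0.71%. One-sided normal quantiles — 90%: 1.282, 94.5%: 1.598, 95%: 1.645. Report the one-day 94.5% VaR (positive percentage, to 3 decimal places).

VaR = z·σ = 1.598 × 0.71% = 1.135%.

1.135%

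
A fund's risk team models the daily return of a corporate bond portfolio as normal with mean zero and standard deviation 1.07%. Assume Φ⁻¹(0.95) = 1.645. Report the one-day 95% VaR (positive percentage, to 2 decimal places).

VaR = z·σ = 1.645 × 1.07% = 1.760%.

1.76%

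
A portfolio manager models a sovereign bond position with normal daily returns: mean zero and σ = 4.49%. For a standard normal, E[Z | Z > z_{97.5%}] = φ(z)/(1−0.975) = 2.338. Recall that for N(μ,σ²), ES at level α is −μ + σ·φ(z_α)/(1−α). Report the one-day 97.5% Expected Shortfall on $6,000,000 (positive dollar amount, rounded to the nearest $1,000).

$630,000

ES = 4.49% × 2.338 = 10.498%.
On $6,000,000: 0.10498 × $6,000,000 = $629,880.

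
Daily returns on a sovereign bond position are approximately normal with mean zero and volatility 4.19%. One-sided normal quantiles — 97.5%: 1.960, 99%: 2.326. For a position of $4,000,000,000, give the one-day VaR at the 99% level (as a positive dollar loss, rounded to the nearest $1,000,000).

$390,000,000

VaR = z·σ = 2.326 × 4.19% = 9.746%.
On $4,000,000,000: 0.09746 × $4,000,000,000 = $389,840,000.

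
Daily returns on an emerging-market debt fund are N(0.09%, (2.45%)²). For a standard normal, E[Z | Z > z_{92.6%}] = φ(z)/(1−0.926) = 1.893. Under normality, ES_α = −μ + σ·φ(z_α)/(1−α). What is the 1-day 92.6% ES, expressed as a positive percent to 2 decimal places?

4.55%

ES = −(0.09%) + 2.45% × 1.893 = 4.548%.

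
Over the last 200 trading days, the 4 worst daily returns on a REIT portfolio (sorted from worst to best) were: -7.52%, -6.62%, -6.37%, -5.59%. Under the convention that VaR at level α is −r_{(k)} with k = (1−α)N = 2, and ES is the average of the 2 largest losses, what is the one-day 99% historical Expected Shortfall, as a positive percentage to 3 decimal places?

The 2 worst returns sum to -14.14%.
ES = −(-14.14%) / 2 = 7.07% ≈ 7.070%.

7.070%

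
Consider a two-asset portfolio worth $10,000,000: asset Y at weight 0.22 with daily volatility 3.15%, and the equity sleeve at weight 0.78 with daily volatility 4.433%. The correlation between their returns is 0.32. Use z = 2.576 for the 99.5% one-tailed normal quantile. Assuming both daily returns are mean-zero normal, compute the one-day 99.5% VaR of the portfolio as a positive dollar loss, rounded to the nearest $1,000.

σ_p² = 0.22²·3.15² + 0.78²·4.433² + 2·0.32·0.22·0.78·3.15·4.433 = 13.9698 (%²).
σ_p = √13.9698 = 3.738%.
VaR = 2.576 × 3.738% = 9.629%; on $10,000,000 that is $962,900.

$963,000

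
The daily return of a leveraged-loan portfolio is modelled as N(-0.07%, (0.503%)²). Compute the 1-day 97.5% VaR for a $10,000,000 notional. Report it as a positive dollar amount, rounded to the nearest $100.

At 97.5% one-sided, z = 1.960.
VaR = −μ + z·σ = −(-0.07%) + 1.960 × 0.503% = 1.056%.
On $10,000,000: 0.01056 × $10,000,000 = $105,600.

$105,600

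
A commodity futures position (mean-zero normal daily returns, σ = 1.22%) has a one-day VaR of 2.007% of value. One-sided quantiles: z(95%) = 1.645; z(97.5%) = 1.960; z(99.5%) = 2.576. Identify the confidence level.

95%

Implied z = VaR/σ = 2.007 / 1.22 = 1.645.
This matches z(95%) = 1.645.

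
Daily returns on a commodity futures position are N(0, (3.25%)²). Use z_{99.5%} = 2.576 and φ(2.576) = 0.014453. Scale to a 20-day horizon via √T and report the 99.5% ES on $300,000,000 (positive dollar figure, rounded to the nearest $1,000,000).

$126,000,000

σ_{20d} = 3.25% × √20 = 14.534%.
ES multiplier = φ(z)/(1−α) = 0.014453/0.005 = 2.891.
ES = 14.534% × 2.891 = 42.018%; on $300,000,000: $126,054,000.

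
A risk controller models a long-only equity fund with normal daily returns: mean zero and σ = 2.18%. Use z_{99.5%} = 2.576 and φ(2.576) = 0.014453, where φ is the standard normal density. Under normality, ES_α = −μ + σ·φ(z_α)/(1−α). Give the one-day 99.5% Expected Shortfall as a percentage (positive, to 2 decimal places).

Tail multiplier: φ(z)/(1−α) = 0.014453 / 0.005 = 2.891.
ES = 2.18% × 2.891 = 6.302%.

6.30%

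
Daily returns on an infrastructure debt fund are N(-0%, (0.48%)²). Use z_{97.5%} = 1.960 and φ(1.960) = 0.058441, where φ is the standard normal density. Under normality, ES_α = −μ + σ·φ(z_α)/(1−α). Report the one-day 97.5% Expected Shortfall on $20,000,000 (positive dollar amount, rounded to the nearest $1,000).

Tail multiplier: φ(z)/(1−α) = 0.058441 / 0.025 = 2.338.
ES = 0.48% × 2.338 = 1.122%.
On $20,000,000: 0.01122 × $20,000,000 = $224,400.

$224,000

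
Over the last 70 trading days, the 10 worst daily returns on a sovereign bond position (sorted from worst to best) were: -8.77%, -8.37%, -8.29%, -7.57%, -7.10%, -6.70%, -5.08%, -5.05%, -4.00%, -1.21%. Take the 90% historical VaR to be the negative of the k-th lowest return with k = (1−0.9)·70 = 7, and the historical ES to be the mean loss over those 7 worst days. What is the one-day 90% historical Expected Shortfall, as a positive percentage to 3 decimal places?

The 7 worst returns sum to -51.88%.
ES = −(-51.88%) / 7 = 7.4114…% ≈ 7.411%.

7.411%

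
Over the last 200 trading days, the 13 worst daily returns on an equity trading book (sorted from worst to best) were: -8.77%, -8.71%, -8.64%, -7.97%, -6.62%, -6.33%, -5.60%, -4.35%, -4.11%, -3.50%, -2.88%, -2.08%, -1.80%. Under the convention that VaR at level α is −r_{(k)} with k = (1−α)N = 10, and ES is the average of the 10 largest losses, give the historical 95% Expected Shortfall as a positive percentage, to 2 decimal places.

6.46%

The 10 worst returns sum to -64.60%.
ES = −(-64.60%) / 10 = 6.46%.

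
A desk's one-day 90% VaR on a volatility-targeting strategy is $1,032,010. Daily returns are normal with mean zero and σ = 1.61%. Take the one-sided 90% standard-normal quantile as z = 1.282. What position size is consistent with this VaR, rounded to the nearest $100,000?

$50,000,000

VaR as a fraction of value: z·σ = 1.282 × 1.61% = 2.06402%.
Position = $1,032,010 / 0.0206402 = $50,000,000.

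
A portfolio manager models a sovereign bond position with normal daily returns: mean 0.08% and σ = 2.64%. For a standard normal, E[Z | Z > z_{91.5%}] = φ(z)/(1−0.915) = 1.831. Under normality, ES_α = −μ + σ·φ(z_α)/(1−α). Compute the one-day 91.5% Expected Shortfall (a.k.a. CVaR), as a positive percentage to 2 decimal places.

ES = −(0.08%) + 2.64% × 1.831 = 4.754%.

4.75%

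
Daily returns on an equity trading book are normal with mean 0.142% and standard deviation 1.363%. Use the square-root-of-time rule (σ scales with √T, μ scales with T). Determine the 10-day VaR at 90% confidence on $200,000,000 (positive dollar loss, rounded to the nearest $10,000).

$8,210,000

At 90%, z = 1.282.
σ_{10d} = 1.363% × √10 = 4.310%; μ_{10d} = 10 × 0.142% = 1.420%.
VaR = −(1.420%) + 1.282 × 4.310% = 4.105%.
On $200,000,000: 0.04105 × $200,000,000 = $8,210,000.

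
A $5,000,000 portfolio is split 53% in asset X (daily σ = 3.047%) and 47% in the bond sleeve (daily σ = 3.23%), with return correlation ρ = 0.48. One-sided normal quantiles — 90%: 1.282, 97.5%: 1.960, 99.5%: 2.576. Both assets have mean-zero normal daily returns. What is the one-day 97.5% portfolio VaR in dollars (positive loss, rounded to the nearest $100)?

σ_p² = 0.53²·3.047² + 0.47²·3.23² + 2·0.48·0.53·0.47·3.047·3.23 = 7.2661 (%²).
σ_p = √7.2661 = 2.696%.
VaR = 1.960 × 2.696% = 5.284%; on $5,000,000 that is $264,200.

$264,200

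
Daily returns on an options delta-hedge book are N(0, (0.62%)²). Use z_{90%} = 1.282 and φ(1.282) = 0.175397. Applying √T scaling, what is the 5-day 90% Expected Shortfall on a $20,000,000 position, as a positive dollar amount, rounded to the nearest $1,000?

σ_{5d} = 0.62% × √5 = 1.386%.
ES multiplier = φ(z)/(1−α) = 0.175397/0.1 = 1.754.
ES = 1.386% × 1.754 = 2.431%; on $20,000,000: $486,200.

$486,000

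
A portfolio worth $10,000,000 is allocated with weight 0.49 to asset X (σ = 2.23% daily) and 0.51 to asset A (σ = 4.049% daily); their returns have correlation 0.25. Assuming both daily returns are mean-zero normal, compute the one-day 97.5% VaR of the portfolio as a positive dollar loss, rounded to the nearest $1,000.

σ_p² = 0.49²·2.23² + 0.51²·4.049² + 2·0.25·0.49·0.51·2.23·4.049 = 6.5864 (%²).
σ_p = √6.5864 = 2.566%.
At 97.5%, z = 1.960.
VaR = 1.960 × 2.566% = 5.029%; on $10,000,000 that is $502,900.

$503,000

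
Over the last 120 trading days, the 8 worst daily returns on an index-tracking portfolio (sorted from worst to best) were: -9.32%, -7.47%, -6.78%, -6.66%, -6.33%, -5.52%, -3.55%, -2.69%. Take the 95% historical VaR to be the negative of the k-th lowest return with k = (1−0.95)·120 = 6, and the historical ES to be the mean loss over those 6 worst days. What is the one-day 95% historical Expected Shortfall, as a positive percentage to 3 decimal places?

7.013%

The 6 worst returns sum to -42.08%.
ES = −(-42.08%) / 6 = 7.0133…% ≈ 7.013%.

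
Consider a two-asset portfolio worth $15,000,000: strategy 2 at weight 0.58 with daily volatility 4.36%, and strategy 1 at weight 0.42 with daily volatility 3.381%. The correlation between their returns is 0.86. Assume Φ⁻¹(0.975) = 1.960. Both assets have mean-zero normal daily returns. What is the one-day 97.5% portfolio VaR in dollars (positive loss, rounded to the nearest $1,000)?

σ_p² = 0.58²·4.36² + 0.42²·3.381² + 2·0.86·0.58·0.42·4.36·3.381 = 14.5877 (%²).
σ_p = √14.5877 = 3.819%.
VaR = 1.960 × 3.819% = 7.485%; on $15,000,000 that is $1,122,750.

$1,123,000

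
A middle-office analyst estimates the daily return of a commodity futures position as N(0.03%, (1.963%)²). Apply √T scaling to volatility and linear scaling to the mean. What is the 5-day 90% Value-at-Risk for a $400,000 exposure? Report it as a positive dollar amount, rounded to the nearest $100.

At 90%, z = 1.282.
σ_{5d} = 1.963% × √5 = 4.389%; μ_{5d} = 5 × 0.03% = 0.150%.
VaR = −(0.150%) + 1.282 × 4.389% = 5.477%.
On $400,000: 0.05477 × $400,000 = $21,908.

$21,900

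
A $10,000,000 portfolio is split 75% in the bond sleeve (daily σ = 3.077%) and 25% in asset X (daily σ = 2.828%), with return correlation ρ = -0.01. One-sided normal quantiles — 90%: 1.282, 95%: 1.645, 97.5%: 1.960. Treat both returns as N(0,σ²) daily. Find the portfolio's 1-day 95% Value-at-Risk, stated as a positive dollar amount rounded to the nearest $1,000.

σ_p² = 0.75²·3.077² + 0.25²·2.828² + 2·-0.01·0.75·0.25·3.077·2.828 = 5.7929 (%²).
σ_p = √5.7929 = 2.407%.
VaR = 1.645 × 2.407% = 3.960%; on $10,000,000 that is $396,000.

$396,000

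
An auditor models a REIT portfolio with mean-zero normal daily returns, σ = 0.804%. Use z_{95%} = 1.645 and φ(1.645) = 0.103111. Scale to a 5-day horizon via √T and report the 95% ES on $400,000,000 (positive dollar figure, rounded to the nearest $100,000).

$14,800,000

σ_{5d} = 0.804% × √5 = 1.798%.
ES multiplier = φ(z)/(1−α) = 0.103111/0.05 = 2.062.
ES = 1.798% × 2.062 = 3.707%; on $400,000,000: $14,828,000.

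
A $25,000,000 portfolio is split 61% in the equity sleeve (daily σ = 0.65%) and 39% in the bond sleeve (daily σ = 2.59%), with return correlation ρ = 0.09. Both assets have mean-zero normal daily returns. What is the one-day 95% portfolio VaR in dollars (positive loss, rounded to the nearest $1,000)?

σ_p² = 0.61²·0.65² + 0.39²·2.59² + 2·0.09·0.61·0.39·0.65·2.59 = 1.2496 (%²).
σ_p = √1.2496 = 1.118%.
At 95%, z = 1.645.
VaR = 1.645 × 1.118% = 1.839%; on $25,000,000 that is $459,750.

$460,000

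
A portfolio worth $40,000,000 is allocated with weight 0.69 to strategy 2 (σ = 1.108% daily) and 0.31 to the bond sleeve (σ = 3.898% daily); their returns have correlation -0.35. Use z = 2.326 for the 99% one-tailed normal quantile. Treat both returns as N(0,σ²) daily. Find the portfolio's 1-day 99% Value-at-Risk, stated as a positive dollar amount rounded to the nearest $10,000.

σ_p² = 0.69²·1.108² + 0.31²·3.898² + 2·-0.35·0.69·0.31·1.108·3.898 = 1.3980 (%²).
σ_p = √1.3980 = 1.182%.
VaR = 2.326 × 1.182% = 2.749%; on $40,000,000 that is $1,099,600.

$1,100,000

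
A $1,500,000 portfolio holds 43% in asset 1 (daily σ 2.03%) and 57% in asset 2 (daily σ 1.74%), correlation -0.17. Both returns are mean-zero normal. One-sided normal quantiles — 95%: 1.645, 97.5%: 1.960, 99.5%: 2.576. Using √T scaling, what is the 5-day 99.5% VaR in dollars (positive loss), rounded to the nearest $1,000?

σ_p = √(0.43²·2.03² + 0.57²·1.74² + 2·-0.17·0.43·0.57·2.03·1.74) = 1.205%.
σ_{5d} = 1.205% × √5 = 2.694%.
VaR = 2.576 × 2.694% = 6.940%; on $1,500,000 that is $104,100.

$104,000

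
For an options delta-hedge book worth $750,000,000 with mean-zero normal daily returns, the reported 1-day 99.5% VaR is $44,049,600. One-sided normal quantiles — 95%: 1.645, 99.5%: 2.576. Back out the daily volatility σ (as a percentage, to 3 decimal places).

VaR as a fraction: $44,049,600 / $750,000,000 = 5.873%.
σ = VaR / z = 5.873% / 2.576 = 2.280%.

2.280%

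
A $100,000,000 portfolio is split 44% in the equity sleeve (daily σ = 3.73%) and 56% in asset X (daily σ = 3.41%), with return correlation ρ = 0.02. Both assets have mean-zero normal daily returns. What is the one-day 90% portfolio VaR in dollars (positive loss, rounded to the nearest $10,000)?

$3,260,000

σ_p² = 0.44²·3.73² + 0.56²·3.41² + 2·0.02·0.44·0.56·3.73·3.41 = 6.4655 (%²).
σ_p = √6.4655 = 2.543%.
At 90%, z = 1.282.
VaR = 1.282 × 2.543% = 3.260%; on $100,000,000 that is $3,260,000.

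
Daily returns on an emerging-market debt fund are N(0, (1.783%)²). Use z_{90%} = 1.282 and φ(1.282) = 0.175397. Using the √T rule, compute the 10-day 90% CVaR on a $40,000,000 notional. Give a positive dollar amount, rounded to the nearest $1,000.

$3,956,000

σ_{10d} = 1.783% × √10 = 5.638%.
ES multiplier = φ(z)/(1−α) = 0.175397/0.1 = 1.754.
ES = 5.638% × 1.754 = 9.889%; on $40,000,000: $3,955,600.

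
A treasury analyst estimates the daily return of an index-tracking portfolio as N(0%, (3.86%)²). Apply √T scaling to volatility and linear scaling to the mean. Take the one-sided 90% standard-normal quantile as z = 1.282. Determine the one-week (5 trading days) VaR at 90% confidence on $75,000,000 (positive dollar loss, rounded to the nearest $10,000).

σ_{5d} = 3.86% × √5 = 8.631%.
VaR = 1.282 × 8.631% = 11.065%.
On $75,000,000: 0.11065 × $75,000,000 = $8,298,750.

$8,300,000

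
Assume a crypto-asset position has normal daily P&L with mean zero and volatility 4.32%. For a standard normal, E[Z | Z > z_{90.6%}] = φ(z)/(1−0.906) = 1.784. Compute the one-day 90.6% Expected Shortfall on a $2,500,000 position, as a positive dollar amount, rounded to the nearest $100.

ES = 4.32% × 1.784 = 7.707%.
On $2,500,000: 0.07707 × $2,500,000 = $192,675.

$192,700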